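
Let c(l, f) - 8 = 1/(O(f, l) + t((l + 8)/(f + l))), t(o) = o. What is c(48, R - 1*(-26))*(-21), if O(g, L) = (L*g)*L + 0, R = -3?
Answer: -632099475/3762488 ≈ -168.00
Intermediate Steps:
O(g, L) = g*L² (O(g, L) = g*L² + 0 = g*L²)
c(l, f) = 8 + 1/(f*l² + (8 + l)/(f + l)) (c(l, f) = 8 + 1/(f*l² + (l + 8)/(f + l)) = 8 + 1/(f*l² + (8 + l)/(f + l)))
c(48, R - 1*(-26))*(-21) = ((64 + 8*48 + (1 + 8*(-3 - 1*(-26))*48²)*((-3 - 1*(-26)) + 48))/(8 + 48 + (-3 - 1*(-26))*48²*((-3 - 1*(-26)) + 48)))*(-21) = ((64 + 384 + (1 + 8*(-3 + 26)*2304)*((-3 + 26) + 48))/(8 + 48 + (-3 + 26)*2304*((-3 + 26) + 48)))*(-21) = ((64 + 384 + (1 + 8*23*2304)*(23 + 48))/(8 + 48 + 23*2304*(23 + 48)))*(-21) = ((64 + 384 + (1 + 423936)*71)/(8 + 48 + 23*2304*71))*(-21) = ((64 + 384 + 423937*71)/(8 + 48 + 3762432))*(-21) = ((64 + 384 + 30099527)/3762488)*(-21) = ((1/3762488)*30099975)*(-21) = (30099975/3762488)*(-21) = -632099475/3762488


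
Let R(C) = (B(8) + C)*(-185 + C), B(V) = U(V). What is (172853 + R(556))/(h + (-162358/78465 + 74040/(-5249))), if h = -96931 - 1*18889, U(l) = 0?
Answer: -111614814735/34101936758 ≈ -3.2730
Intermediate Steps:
B(V) = 0
R(C) = C*(-185 + C) (R(C) = (0 + C)*(-185 + C) = C*(-185 + C))
h = -115820 (h = -96931 - 18889 = -115820)
(172853 + R(556))/(h + (-162358/78465 + 74040/(-5249))) = (172853 + 556*(-185 + 556))/(-115820 + (-162358/78465 + 74040/(-5249))) = (172853 + 556*371)/(-115820 + (-162358*1/78465 + 74040*(-1/5249))) = (172853 + 206276)/(-115820 + (-162358/78465 - 74040/5249)) = 379129/(-115820 - 6661765742/411862785) = 379129/(-47708609524442/411862785) = 379129*(-411862785/47708609524442) = -111614814735/34101936758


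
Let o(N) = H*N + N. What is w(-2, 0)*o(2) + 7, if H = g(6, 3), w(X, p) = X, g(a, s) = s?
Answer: -9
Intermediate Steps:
H = 3
o(N) = 4*N (o(N) = 3*N + N = 4*N)
w(-2, 0)*o(2) + 7 = -8*2 + 7 = -2*8 + 7 = -16 + 7 = -9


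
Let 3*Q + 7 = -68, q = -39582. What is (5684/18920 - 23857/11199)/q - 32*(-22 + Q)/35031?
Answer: 1052281865952107/24483268764327780 ≈ 0.042980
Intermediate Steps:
Q = -25 (Q = -7/3 + (⅓)*(-68) = -7/3 - 68/3 = -25)
(5684/18920 - 23857/11199)/q - 32*(-22 + Q)/35031 = (5684/18920 - 23857/11199)/(-39582) - 32*(-22 - 25)/35031 = (5684*(1/18920) - 23857*1/11199)*(-1/39582) - 32*(-47)*(1/35031) = (1421/4730 - 23857/11199)*(-1/39582) + 1504*(1/35031) = -96929831/52971270*(-1/39582) + 1504/35031 = 96929831/2096708809140 + 1504/35031 = 1052281865952107/24483268764327780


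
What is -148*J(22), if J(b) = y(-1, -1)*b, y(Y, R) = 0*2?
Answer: 0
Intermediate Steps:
y(Y, R) = 0
J(b) = 0 (J(b) = 0*b = 0)
-148*J(22) = -148*0 = 0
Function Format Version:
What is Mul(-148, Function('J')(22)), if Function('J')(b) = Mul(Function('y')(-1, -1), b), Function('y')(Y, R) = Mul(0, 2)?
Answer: 0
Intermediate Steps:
Function('y')(Y, R) = 0
Function('J')(b) = 0 (Function('J')(b) = Mul(0, b) = 0)
Mul(-148, Function('J')(22)) = Mul(-148, 0) = 0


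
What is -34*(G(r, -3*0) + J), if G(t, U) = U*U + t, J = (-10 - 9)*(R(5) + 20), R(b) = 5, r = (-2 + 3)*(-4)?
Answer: 16286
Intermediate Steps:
r = -4 (r = 1*(-4) = -4)
J = -475 (J = (-10 - 9)*(5 + 20) = -19*25 = -475)
G(t, U) = t + U**2 (G(t, U) = U**2 + t = t + U**2)
-34*(G(r, -3*0) + J) = -34*((-4 + (-3*0)**2) - 475) = -34*((-4 + 0**2) - 475) = -34*((-4 + 0) - 475) = -34*(-4 - 475) = -34*(-479) = 16286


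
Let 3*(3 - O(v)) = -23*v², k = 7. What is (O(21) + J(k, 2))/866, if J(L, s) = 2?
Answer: 1693/433 ≈ 3.9099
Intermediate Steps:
O(v) = 3 + 23*v²/3 (O(v) = 3 - (-23)*v²/3 = 3 + 23*v²/3)
(O(21) + J(k, 2))/866 = ((3 + (23/3)*21²) + 2)/866 = ((3 + (23/3)*441) + 2)*(1/866) = ((3 + 3381) + 2)*(1/866) = (3384 + 2)*(1/866) = 3386*(1/866) = 1693/433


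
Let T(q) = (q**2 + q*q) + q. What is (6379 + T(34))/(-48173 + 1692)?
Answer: -8725/46481 ≈ -0.18771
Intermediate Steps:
T(q) = q + 2*q**2 (T(q) = (q**2 + q**2) + q = 2*q**2 + q = q + 2*q**2)
(6379 + T(34))/(-48173 + 1692) = (6379 + 34*(1 + 2*34))/(-48173 + 1692) = (6379 + 34*(1 + 68))/(-46481) = (6379 + 34*69)*(-1/46481) = (6379 + 2346)*(-1/46481) = 8725*(-1/46481) = -8725/46481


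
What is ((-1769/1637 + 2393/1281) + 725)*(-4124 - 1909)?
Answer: -3060689868847/698999 ≈ -4.3787e+6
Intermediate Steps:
((-1769/1637 + 2393/1281) + 725)*(-4124 - 1909) = ((-1769*1/1637 + 2393*(1/1281)) + 725)*(-6033) = ((-1769/1637 + 2393/1281) + 725)*(-6033) = (1651252/2096997 + 725)*(-6033) = (1521974077/2096997)*(-6033) = -3060689868847/698999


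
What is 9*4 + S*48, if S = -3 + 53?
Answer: 2436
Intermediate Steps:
S = 50
9*4 + S*48 = 9*4 + 50*48 = 36 + 2400 = 2436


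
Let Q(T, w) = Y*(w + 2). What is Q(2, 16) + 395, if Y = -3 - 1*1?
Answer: 323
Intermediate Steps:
Y = -4 (Y = -3 - 1 = -4)
Q(T, w) = -8 - 4*w (Q(T, w) = -4*(w + 2) = -4*(2 + w) = -8 - 4*w)
Q(2, 16) + 395 = (-8 - 4*16) + 395 = (-8 - 64) + 395 = -72 + 395 = 323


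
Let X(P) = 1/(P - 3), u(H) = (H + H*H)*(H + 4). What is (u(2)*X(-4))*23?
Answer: -828/7 ≈ -118.29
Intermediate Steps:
u(H) = (4 + H)*(H + H**2) (u(H) = (H + H**2)*(4 + H) = (4 + H)*(H + H**2))
X(P) = 1/(-3 + P)
(u(2)*X(-4))*23 = ((2*(4 + 2**2 + 5*2))/(-3 - 4))*23 = ((2*(4 + 4 + 10))/(-7))*23 = ((2*18)*(-1/7))*23 = (36*(-1/7))*23 = -36/7*23 = -828/7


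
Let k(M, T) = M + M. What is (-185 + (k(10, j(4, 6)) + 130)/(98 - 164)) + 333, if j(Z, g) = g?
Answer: 1603/11 ≈ 145.73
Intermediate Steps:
k(M, T) = 2*M
(-185 + (k(10, j(4, 6)) + 130)/(98 - 164)) + 333 = (-185 + (2*10 + 130)/(98 - 164)) + 333 = (-185 + (20 + 130)/(-66)) + 333 = (-185 + 150*(-1/66)) + 333 = (-185 - 25/11) + 333 = -2060/11 + 333 = 1603/11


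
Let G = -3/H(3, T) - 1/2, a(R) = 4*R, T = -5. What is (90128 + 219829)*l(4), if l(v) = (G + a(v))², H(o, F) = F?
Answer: 8034395397/100 ≈ 8.0344e+7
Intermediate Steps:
G = ⅒ (G = -3/(-5) - 1/2 = -3*(-⅕) - 1*½ = ⅗ - ½ = ⅒ ≈ 0.10000)
l(v) = (⅒ + 4*v)²
(90128 + 219829)*l(4) = (90128 + 219829)*((1 + 40*4)²/100) = 309957*((1 + 160)²/100) = 309957*((1/100)*161²) = 309957*((1/100)*25921) = 309957*(25921/100) = 8034395397/100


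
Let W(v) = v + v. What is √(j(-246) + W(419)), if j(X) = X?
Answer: 4*√37 ≈ 24.331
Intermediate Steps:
W(v) = 2*v
√(j(-246) + W(419)) = √(-246 + 2*419) = √(-246 + 838) = √592 = 4*√37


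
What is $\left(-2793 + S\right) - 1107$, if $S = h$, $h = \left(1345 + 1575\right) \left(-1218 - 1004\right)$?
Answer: $-6492140$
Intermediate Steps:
$h = -6488240$ ($h = 2920 \left(-2222\right) = -6488240$)
$S = -6488240$
$\left(-2793 + S\right) - 1107 = \left(-2793 - 6488240\right) - 1107 = -6491033 - 1107 = -6492140$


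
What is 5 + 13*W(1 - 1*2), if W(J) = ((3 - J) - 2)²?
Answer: 57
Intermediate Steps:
W(J) = (1 - J)²
5 + 13*W(1 - 1*2) = 5 + 13*(-1 + (1 - 1*2))² = 5 + 13*(-1 + (1 - 2))² = 5 + 13*(-1 - 1)² = 5 + 13*(-2)² = 5 + 13*4 = 5 + 52 = 57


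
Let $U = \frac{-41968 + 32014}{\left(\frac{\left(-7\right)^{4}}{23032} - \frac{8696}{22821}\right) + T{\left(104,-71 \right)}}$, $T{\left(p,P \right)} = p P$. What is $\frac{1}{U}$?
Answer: $\frac{3881273893499}{5231954509488} \approx 0.74184$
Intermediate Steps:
$T{\left(p,P \right)} = P p$
$U = \frac{5231954509488}{3881273893499}$ ($U = \frac{-41968 + 32014}{\left(\frac{\left(-7\right)^{4}}{23032} - \frac{8696}{22821}\right) - 7384} = - \frac{9954}{\left(2401 \cdot \frac{1}{23032} - \frac{8696}{22821}\right) - 7384} = - \frac{9954}{\left(\frac{2401}{23032} - \frac{8696}{22821}\right) - 7384} = - \frac{9954}{- \frac{145493051}{525613272} - 7384} = - \frac{9954}{- \frac{3881273893499}{525613272}} = \left(-9954\right) \left(- \frac{525613272}{3881273893499}\right) = \frac{5231954509488}{3881273893499} \approx 1.348$)
$\frac{1}{U} = \frac{1}{\frac{5231954509488}{3881273893499}} = \frac{3881273893499}{5231954509488}$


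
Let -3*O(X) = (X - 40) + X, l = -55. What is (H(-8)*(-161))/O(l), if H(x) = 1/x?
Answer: 161/400 ≈ 0.40250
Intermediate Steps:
O(X) = 40/3 - 2*X/3 (O(X) = -((X - 40) + X)/3 = -((-40 + X) + X)/3 = -(-40 + 2*X)/3 = 40/3 - 2*X/3)
(H(-8)*(-161))/O(l) = (-161/(-8))/(40/3 - ⅔*(-55)) = (-⅛*(-161))/(40/3 + 110/3) = (161/8)/50 = (161/8)*(1/50) = 161/400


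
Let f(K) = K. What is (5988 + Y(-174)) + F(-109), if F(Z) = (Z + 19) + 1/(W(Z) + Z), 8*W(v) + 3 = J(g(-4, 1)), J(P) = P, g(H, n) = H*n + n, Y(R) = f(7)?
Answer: 2592291/439 ≈ 5905.0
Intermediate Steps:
Y(R) = 7
g(H, n) = n + H*n
W(v) = -¾ (W(v) = -3/8 + (1*(1 - 4))/8 = -3/8 + (1*(-3))/8 = -3/8 + (⅛)*(-3) = -3/8 - 3/8 = -¾)
F(Z) = 19 + Z + 1/(-¾ + Z) (F(Z) = (Z + 19) + 1/(-¾ + Z) = (19 + Z) + 1/(-¾ + Z) = 19 + Z + 1/(-¾ + Z))
(5988 + Y(-174)) + F(-109) = (5988 + 7) + (-53 + 4*(-109)² + 73*(-109))/(-3 + 4*(-109)) = 5995 + (-53 + 4*11881 - 7957)/(-3 - 436) = 5995 + (-53 + 47524 - 7957)/(-439) = 5995 - 1/439*39514 = 5995 - 39514/439 = 2592291/439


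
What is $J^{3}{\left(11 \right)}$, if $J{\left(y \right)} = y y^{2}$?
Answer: $2357947691$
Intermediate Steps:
$J{\left(y \right)} = y^{3}$
$J^{3}{\left(11 \right)} = \left(11^{3}\right)^{3} = 1331^{3} = 2357947691$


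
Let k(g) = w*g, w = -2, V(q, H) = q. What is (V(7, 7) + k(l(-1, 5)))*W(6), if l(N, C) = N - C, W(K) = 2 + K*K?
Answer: 722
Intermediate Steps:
W(K) = 2 + K²
k(g) = -2*g
(V(7, 7) + k(l(-1, 5)))*W(6) = (7 - 2*(-1 - 1*5))*(2 + 6²) = (7 - 2*(-1 - 5))*(2 + 36) = (7 - 2*(-6))*38 = (7 + 12)*38 = 19*38 = 722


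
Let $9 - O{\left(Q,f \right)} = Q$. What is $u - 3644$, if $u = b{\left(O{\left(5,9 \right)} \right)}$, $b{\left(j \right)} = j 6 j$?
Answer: $-3548$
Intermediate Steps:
$O{\left(Q,f \right)} = 9 - Q$
$b{\left(j \right)} = 6 j^{2}$ ($b{\left(j \right)} = 6 j j = 6 j^{2}$)
$u = 96$ ($u = 6 \left(9 - 5\right)^{2} = 6 \cdot 4^{2} = 6 \cdot 16 = 96$)
$u - 3644 = 96 - 3644 = -3548$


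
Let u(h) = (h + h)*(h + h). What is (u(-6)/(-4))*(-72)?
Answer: 2592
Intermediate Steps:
u(h) = 4*h**2 (u(h) = (2*h)*(2*h) = 4*h**2)
(u(-6)/(-4))*(-72) = ((4*(-6)**2)/(-4))*(-72) = ((4*36)*(-1/4))*(-72) = (144*(-1/4))*(-72) = -36*(-72) = 2592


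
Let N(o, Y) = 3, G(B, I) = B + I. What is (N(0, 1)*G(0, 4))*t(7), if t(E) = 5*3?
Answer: 180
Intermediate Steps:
t(E) = 15
(N(0, 1)*G(0, 4))*t(7) = (3*(0 + 4))*15 = (3*4)*15 = 12*15 = 180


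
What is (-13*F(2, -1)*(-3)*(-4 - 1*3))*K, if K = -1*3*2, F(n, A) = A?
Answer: -1638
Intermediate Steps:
K = -6 (K = -3*2 = -6)
(-13*F(2, -1)*(-3)*(-4 - 1*3))*K = -13*(-1*(-3))*(-4 - 1*3)*(-6) = -39*(-4 - 3)*(-6) = -39*(-7)*(-6) = -13*(-21)*(-6) = 273*(-6) = -1638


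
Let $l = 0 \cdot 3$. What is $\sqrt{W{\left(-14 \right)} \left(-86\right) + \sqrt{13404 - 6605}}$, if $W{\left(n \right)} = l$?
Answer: $\sqrt[4]{6799} \approx 9.0805$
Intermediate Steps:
$l = 0$
$W{\left(n \right)} = 0$
$\sqrt{W{\left(-14 \right)} \left(-86\right) + \sqrt{13404 - 6605}} = \sqrt{0 \left(-86\right) + \sqrt{13404 - 6605}} = \sqrt{0 + \sqrt{6799}} = \sqrt{\sqrt{6799}} = \sqrt[4]{6799}$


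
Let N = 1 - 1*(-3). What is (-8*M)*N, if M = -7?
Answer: 224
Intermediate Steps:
N = 4 (N = 1 + 3 = 4)
(-8*M)*N = -8*(-7)*4 = 56*4 = 224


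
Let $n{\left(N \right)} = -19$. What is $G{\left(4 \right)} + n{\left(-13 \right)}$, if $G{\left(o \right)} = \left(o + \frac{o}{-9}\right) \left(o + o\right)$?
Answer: $\frac{85}{9} \approx 9.4444$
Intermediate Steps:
$G{\left(o \right)} = \frac{16 o^{2}}{9}$ ($G{\left(o \right)} = \left(o + o \left(- \frac{1}{9}\right)\right) 2 o = \left(o - \frac{o}{9}\right) 2 o = \frac{8 o}{9} \cdot 2 o = \frac{16 o^{2}}{9}$)
$G{\left(4 \right)} + n{\left(-13 \right)} = \frac{16 \cdot 4^{2}}{9} - 19 = \frac{16}{9} \cdot 16 - 19 = \frac{256}{9} - 19 = \frac{85}{9}$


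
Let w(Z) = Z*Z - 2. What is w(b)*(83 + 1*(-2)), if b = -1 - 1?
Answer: 162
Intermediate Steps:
b = -2
w(Z) = -2 + Z**2 (w(Z) = Z**2 - 2 = -2 + Z**2)
w(b)*(83 + 1*(-2)) = (-2 + (-2)**2)*(83 + 1*(-2)) = (-2 + 4)*(83 - 2) = 2*81 = 162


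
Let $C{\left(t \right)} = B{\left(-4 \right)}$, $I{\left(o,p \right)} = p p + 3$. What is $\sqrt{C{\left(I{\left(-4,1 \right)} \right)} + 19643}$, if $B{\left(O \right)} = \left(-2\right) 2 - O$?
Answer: $\sqrt{19643} \approx 140.15$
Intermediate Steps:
$B{\left(O \right)} = -4 - O$
$I{\left(o,p \right)} = 3 + p^{2}$ ($I{\left(o,p \right)} = p^{2} + 3 = 3 + p^{2}$)
$C{\left(t \right)} = 0$ ($C{\left(t \right)} = -4 - -4 = -4 + 4 = 0$)
$\sqrt{C{\left(I{\left(-4,1 \right)} \right)} + 19643} = \sqrt{0 + 19643} = \sqrt{19643}$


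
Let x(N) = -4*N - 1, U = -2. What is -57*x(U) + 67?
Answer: -332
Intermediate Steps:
x(N) = -1 - 4*N
-57*x(U) + 67 = -57*(-1 - 4*(-2)) + 67 = -57*(-1 + 8) + 67 = -57*7 + 67 = -399 + 67 = -332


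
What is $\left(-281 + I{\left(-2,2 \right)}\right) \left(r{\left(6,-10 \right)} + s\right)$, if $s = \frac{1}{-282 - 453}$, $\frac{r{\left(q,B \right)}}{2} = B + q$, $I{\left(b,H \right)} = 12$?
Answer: $\frac{1581989}{735} \approx 2152.4$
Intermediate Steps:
$r{\left(q,B \right)} = 2 B + 2 q$ ($r{\left(q,B \right)} = 2 \left(B + q\right) = 2 B + 2 q$)
$s = - \frac{1}{735}$ ($s = \frac{1}{-735} = - \frac{1}{735} \approx -0.0013605$)
$\left(-281 + I{\left(-2,2 \right)}\right) \left(r{\left(6,-10 \right)} + s\right) = \left(-281 + 12\right) \left(\left(2 \left(-10\right) + 2 \cdot 6\right) - \frac{1}{735}\right) = - 269 \left(\left(-20 + 12\right) - \frac{1}{735}\right) = - 269 \left(-8 - \frac{1}{735}\right) = \left(-269\right) \left(- \frac{5881}{735}\right) = \frac{1581989}{735}$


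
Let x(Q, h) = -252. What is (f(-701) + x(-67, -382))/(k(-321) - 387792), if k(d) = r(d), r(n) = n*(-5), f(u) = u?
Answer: 953/386187 ≈ 0.0024677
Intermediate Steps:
r(n) = -5*n
k(d) = -5*d
(f(-701) + x(-67, -382))/(k(-321) - 387792) = (-701 - 252)/(-5*(-321) - 387792) = -953/(1605 - 387792) = -953/(-386187) = -953*(-1/386187) = 953/386187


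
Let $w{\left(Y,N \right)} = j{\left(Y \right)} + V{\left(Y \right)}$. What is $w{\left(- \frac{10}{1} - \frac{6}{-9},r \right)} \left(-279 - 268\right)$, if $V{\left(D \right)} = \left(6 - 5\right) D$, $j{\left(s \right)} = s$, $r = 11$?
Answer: $\frac{30632}{3} \approx 10211.0$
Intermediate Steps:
$V{\left(D \right)} = D$ ($V{\left(D \right)} = 1 D = D$)
$w{\left(Y,N \right)} = 2 Y$ ($w{\left(Y,N \right)} = Y + Y = 2 Y$)
$w{\left(- \frac{10}{1} - \frac{6}{-9},r \right)} \left(-279 - 268\right) = 2 \left(- \frac{10}{1} - \frac{6}{-9}\right) \left(-279 - 268\right) = 2 \left(\left(-10\right) 1 - - \frac{2}{3}\right) \left(-547\right) = 2 \left(-10 + \frac{2}{3}\right) \left(-547\right) = 2 \left(- \frac{28}{3}\right) \left(-547\right) = \left(- \frac{56}{3}\right) \left(-547\right) = \frac{30632}{3}$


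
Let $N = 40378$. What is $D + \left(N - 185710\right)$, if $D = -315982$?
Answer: $-461314$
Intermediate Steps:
$D + \left(N - 185710\right) = -315982 + \left(40378 - 185710\right) = -315982 - 145332 = -461314$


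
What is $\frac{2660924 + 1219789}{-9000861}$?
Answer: $- \frac{1293571}{3000287} \approx -0.43115$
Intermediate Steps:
$\frac{2660924 + 1219789}{-9000861} = 3880713 \left(- \frac{1}{9000861}\right) = - \frac{1293571}{3000287}$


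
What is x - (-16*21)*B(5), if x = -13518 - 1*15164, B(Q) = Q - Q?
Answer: -28682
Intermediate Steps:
B(Q) = 0
x = -28682 (x = -13518 - 15164 = -28682)
x - (-16*21)*B(5) = -28682 - (-16*21)*0 = -28682 - (-336)*0 = -28682 - 1*0 = -28682 + 0 = -28682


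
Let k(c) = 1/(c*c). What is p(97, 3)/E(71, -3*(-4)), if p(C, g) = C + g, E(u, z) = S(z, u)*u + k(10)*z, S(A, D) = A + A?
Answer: 2500/42603 ≈ 0.058681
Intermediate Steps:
S(A, D) = 2*A
k(c) = c⁻² (k(c) = 1/(c²) = c⁻²)
E(u, z) = z/100 + 2*u*z (E(u, z) = (2*z)*u + z/10² = 2*u*z + z/100 = z/100 + 2*u*z)
p(97, 3)/E(71, -3*(-4)) = (97 + 3)/(((-3*(-4))*(1 + 200*71)/100)) = 100/(((1/100)*12*(1 + 14200))) = 100/(((1/100)*12*14201)) = 100/(42603/25) = 100*(25/42603) = 2500/42603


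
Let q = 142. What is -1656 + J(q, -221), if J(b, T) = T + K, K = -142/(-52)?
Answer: -48731/26 ≈ -1874.3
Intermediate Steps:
K = 71/26 (K = -142*(-1/52) = 71/26 ≈ 2.7308)
J(b, T) = 71/26 + T (J(b, T) = T + 71/26 = 71/26 + T)
-1656 + J(q, -221) = -1656 + (71/26 - 221) = -1656 - 5675/26 = -48731/26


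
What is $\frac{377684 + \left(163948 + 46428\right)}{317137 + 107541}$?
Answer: $\frac{294030}{212339} \approx 1.3847$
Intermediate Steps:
$\frac{377684 + \left(163948 + 46428\right)}{317137 + 107541} = \frac{377684 + 210376}{424678} = 588060 \cdot \frac{1}{424678} = \frac{294030}{212339}$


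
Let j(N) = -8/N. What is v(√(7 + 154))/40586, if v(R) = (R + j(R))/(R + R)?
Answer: 153/13068692 ≈ 1.1707e-5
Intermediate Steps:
v(R) = (R - 8/R)/(2*R) (v(R) = (R - 8/R)/(R + R) = (R - 8/R)/((2*R)) = (R - 8/R)*(1/(2*R)) = (R - 8/R)/(2*R))
v(√(7 + 154))/40586 = (½ - 4/(7 + 154))/40586 = (½ - 4/(√161)²)*(1/40586) = (½ - 4*1/161)*(1/40586) = (½ - 4/161)*(1/40586) = (153/322)*(1/40586) = 153/13068692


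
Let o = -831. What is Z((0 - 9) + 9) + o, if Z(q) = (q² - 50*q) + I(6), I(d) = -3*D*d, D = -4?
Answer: -759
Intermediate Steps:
I(d) = 12*d (I(d) = -(-12)*d = 12*d)
Z(q) = 72 + q² - 50*q (Z(q) = (q² - 50*q) + 12*6 = (q² - 50*q) + 72 = 72 + q² - 50*q)
Z((0 - 9) + 9) + o = (72 + ((0 - 9) + 9)² - 50*((0 - 9) + 9)) - 831 = (72 + (-9 + 9)² - 50*(-9 + 9)) - 831 = (72 + 0² - 50*0) - 831 = (72 + 0 + 0) - 831 = 72 - 831 = -759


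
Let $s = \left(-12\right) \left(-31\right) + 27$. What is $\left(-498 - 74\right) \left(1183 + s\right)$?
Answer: $-904904$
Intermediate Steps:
$s = 399$ ($s = 372 + 27 = 399$)
$\left(-498 - 74\right) \left(1183 + s\right) = \left(-498 - 74\right) \left(1183 + 399\right) = \left(-572\right) 1582 = -904904$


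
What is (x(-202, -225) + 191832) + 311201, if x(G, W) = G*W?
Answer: 548483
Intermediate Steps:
(x(-202, -225) + 191832) + 311201 = (-202*(-225) + 191832) + 311201 = (45450 + 191832) + 311201 = 237282 + 311201 = 548483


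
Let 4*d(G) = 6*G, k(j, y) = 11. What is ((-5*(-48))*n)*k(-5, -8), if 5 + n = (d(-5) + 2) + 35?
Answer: 64680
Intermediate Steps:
d(G) = 3*G/2 (d(G) = (6*G)/4 = 3*G/2)
n = 49/2 (n = -5 + (((3/2)*(-5) + 2) + 35) = -5 + ((-15/2 + 2) + 35) = -5 + (-11/2 + 35) = -5 + 59/2 = 49/2 ≈ 24.500)
((-5*(-48))*n)*k(-5, -8) = (-5*(-48)*(49/2))*11 = (240*(49/2))*11 = 5880*11 = 64680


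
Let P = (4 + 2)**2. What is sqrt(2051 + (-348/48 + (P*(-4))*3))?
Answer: sqrt(6447)/2 ≈ 40.147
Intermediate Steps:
P = 36 (P = 6**2 = 36)
sqrt(2051 + (-348/48 + (P*(-4))*3)) = sqrt(2051 + (-348/48 + (36*(-4))*3)) = sqrt(2051 + (-348/48 - 144*3)) = sqrt(2051 + (-12*29/48 - 432)) = sqrt(2051 + (-29/4 - 432)) = sqrt(2051 - 1757/4) = sqrt(6447/4) = sqrt(6447)/2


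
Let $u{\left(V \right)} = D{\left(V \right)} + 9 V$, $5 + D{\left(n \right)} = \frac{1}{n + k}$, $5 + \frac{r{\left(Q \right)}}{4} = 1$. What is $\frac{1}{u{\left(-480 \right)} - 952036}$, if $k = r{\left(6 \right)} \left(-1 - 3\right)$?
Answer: $- \frac{416}{397846177} \approx -1.0456 \cdot 10^{-6}$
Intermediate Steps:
$r{\left(Q \right)} = -16$ ($r{\left(Q \right)} = -20 + 4 \cdot 1 = -20 + 4 = -16$)
$k = 64$ ($k = - 16 \left(-1 - 3\right) = \left(-16\right) \left(-4\right) = 64$)
$D{\left(n \right)} = -5 + \frac{1}{64 + n}$ ($D{\left(n \right)} = -5 + \frac{1}{n + 64} = -5 + \frac{1}{64 + n}$)
$u{\left(V \right)} = 9 V + \frac{-319 - 5 V}{64 + V}$ ($u{\left(V \right)} = \frac{-319 - 5 V}{64 + V} + 9 V = 9 V + \frac{-319 - 5 V}{64 + V}$)
$\frac{1}{u{\left(-480 \right)} - 952036} = \frac{1}{\frac{-319 + 9 \left(-480\right)^{2} + 571 \left(-480\right)}{64 - 480} - 952036} = \frac{1}{\frac{-319 + 9 \cdot 230400 - 274080}{-416} - 952036} = \frac{1}{- \frac{-319 + 2073600 - 274080}{416} - 952036} = \frac{1}{\left(- \frac{1}{416}\right) 1799201 - 952036} = \frac{1}{- \frac{1799201}{416} - 952036} = \frac{1}{- \frac{397846177}{416}} = - \frac{416}{397846177}$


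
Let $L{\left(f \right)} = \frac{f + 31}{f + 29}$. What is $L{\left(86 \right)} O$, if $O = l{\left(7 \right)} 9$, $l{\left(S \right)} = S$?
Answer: $\frac{7371}{115} \approx 64.096$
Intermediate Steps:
$L{\left(f \right)} = \frac{31 + f}{29 + f}$
$O = 63$ ($O = 7 \cdot 9 = 63$)
$L{\left(86 \right)} O = \frac{31 + 86}{29 + 86} \cdot 63 = \frac{1}{115} \cdot 117 \cdot 63 = \frac{117}{115} \cdot 63 = \frac{7371}{115}$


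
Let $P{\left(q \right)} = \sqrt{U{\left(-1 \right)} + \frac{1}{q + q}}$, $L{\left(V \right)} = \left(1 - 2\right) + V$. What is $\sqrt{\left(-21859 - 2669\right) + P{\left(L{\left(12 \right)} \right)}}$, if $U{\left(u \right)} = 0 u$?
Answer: $\frac{\sqrt{-11871552 + 22 \sqrt{22}}}{22} \approx 156.61 i$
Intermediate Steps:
$U{\left(u \right)} = 0$
$L{\left(V \right)} = -1 + V$ ($L{\left(V \right)} = \left(1 - 2\right) + V = -1 + V$)
$P{\left(q \right)} = \frac{\sqrt{2} \sqrt{\frac{1}{q}}}{2}$ ($P{\left(q \right)} = \sqrt{0 + \frac{1}{q + q}} = \sqrt{0 + \frac{1}{2 q}} = \sqrt{\frac{1}{2 q}} = \frac{\sqrt{2} \sqrt{\frac{1}{q}}}{2}$)
$\sqrt{\left(-21859 - 2669\right) + P{\left(L{\left(12 \right)} \right)}} = \sqrt{\left(-21859 - 2669\right) + \frac{\sqrt{2} \sqrt{\frac{1}{-1 + 12}}}{2}} = \sqrt{\left(-21859 - 2669\right) + \frac{\sqrt{2} \sqrt{\frac{1}{11}}}{2}} = \sqrt{-24528 + \frac{\sqrt{2}}{2 \sqrt{11}}} = \sqrt{-24528 + \frac{\sqrt{2} \frac{\sqrt{11}}{11}}{2}} = \sqrt{-24528 + \frac{\sqrt{22}}{22}}$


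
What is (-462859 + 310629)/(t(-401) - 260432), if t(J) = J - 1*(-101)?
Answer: 76115/130366 ≈ 0.58386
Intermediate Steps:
t(J) = 101 + J (t(J) = J + 101 = 101 + J)
(-462859 + 310629)/(t(-401) - 260432) = (-462859 + 310629)/((101 - 401) - 260432) = -152230/(-300 - 260432) = -152230/(-260732) = -152230*(-1/260732) = 76115/130366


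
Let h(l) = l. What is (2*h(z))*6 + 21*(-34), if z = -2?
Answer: -738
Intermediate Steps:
(2*h(z))*6 + 21*(-34) = (2*(-2))*6 + 21*(-34) = -4*6 - 714 = -24 - 714 = -738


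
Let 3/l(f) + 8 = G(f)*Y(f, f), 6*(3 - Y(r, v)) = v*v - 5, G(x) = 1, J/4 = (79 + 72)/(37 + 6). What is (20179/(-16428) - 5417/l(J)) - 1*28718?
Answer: 3479383975385/91126116 ≈ 38182.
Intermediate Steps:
J = 604/43 (J = 4*((79 + 72)/(37 + 6)) = 4*(151/43) = 604/43 ≈ 14.047)
Y(r, v) = 23/6 - v**2/6 (Y(r, v) = 3 - (v*v - 5)/6 = 3 - (v**2 - 5)/6 = 3 - (-5 + v**2)/6 = 3 + (5/6 - v**2/6) = 23/6 - v**2/6)
l(f) = 3/(-25/6 - f**2/6) (l(f) = 3/(-8 + 1*(23/6 - f**2/6)) = 3/(-8 + (23/6 - f**2/6)) = 3/(-25/6 - f**2/6))
(20179/(-16428) - 5417/l(J)) - 1*28718 = (20179/(-16428) - 5417/((-18/(25 + (604/43)**2)))) - 1*28718 = (20179*(-1/16428) - 5417/((-18/(25 + 364816/1849)))) - 28718 = (-20179/16428 - 5417/((-18/411041/1849))) - 28718 = (-20179/16428 - 5417/((-18*1849/411041))) - 28718 = (-20179/16428 - 5417/(-33282/411041)) - 28718 = (-20179/16428 - 5417*(-411041/33282)) - 28718 = (-20179/16428 + 2226609097/33282) - 28718 = 6096343774673/91126116 - 28718 = 3479383975385/91126116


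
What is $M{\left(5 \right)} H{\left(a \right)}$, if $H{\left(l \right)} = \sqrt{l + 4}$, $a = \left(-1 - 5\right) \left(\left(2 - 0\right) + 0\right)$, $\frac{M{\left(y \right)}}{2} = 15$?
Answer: $60 i \sqrt{2} \approx 84.853 i$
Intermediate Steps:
$M{\left(y \right)} = 30$ ($M{\left(y \right)} = 2 \cdot 15 = 30$)
$a = -12$ ($a = - 6 \left(\left(2 + 0\right) + 0\right) = - 6 \left(2 + 0\right) = \left(-6\right) 2 = -12$)
$H{\left(l \right)} = \sqrt{4 + l}$
$M{\left(5 \right)} H{\left(a \right)} = 30 \sqrt{4 - 12} = 30 \sqrt{-8} = 30 \cdot 2 i \sqrt{2} = 60 i \sqrt{2}$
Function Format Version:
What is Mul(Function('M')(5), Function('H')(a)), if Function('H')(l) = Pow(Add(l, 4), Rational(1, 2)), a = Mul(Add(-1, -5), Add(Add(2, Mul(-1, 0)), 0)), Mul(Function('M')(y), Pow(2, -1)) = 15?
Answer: Mul(60, I, Pow(2, Rational(1, 2))) ≈ Mul(84.853, I)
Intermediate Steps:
Function('M')(y) = 30 (Function('M')(y) = Mul(2, 15) = 30)
a = -12 (a = Mul(-6, Add(Add(2, 0), 0)) = Mul(-6, Add(2, 0)) = Mul(-6, 2) = -12)
Function('H')(l) = Pow(Add(4, l), Rational(1, 2))
Mul(Function('M')(5), Function('H')(a)) = Mul(30, Pow(Add(4, -12), Rational(1, 2))) = Mul(30, Pow(-8, Rational(1, 2))) = Mul(30, Mul(2, I, Pow(2, Rational(1, 2)))) = Mul(60, I, Pow(2, Rational(1, 2)))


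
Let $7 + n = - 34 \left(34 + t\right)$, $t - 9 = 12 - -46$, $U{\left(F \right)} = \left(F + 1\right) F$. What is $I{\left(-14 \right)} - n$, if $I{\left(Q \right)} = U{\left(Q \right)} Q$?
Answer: $893$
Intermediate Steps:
$U{\left(F \right)} = F \left(1 + F\right)$ ($U{\left(F \right)} = \left(1 + F\right) F = F \left(1 + F\right)$)
$t = 67$ ($t = 9 + \left(12 - -46\right) = 9 + \left(12 + 46\right) = 9 + 58 = 67$)
$n = -3441$ ($n = -7 - 34 \left(34 + 67\right) = -7 - 3434 = -3441$)
$I{\left(Q \right)} = Q^{2} \left(1 + Q\right)$ ($I{\left(Q \right)} = Q \left(1 + Q\right) Q = Q^{2} \left(1 + Q\right)$)
$I{\left(-14 \right)} - n = \left(-14\right)^{2} \left(1 - 14\right) - -3441 = 196 \left(-13\right) + 3441 = -2548 + 3441 = 893$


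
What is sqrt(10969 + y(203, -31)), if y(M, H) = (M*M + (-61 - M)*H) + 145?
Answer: 27*sqrt(83) ≈ 245.98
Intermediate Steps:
y(M, H) = 145 + M**2 + H*(-61 - M) (y(M, H) = (M**2 + H*(-61 - M)) + 145 = 145 + M**2 + H*(-61 - M))
sqrt(10969 + y(203, -31)) = sqrt(10969 + (145 + 203**2 - 61*(-31) - 1*(-31)*203)) = sqrt(10969 + (145 + 41209 + 1891 + 6293)) = sqrt(10969 + 49538) = sqrt(60507) = 27*sqrt(83)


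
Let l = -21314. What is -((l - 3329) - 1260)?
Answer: 25903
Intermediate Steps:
-((l - 3329) - 1260) = -((-21314 - 3329) - 1260) = -(-24643 - 1260) = -1*(-25903) = 25903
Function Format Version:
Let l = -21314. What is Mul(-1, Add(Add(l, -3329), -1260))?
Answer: 25903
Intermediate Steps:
Mul(-1, Add(Add(l, -3329), -1260)) = Mul(-1, Add(Add(-21314, -3329), -1260)) = Mul(-1, Add(-24643, -1260)) = Mul(-1, -25903) = 25903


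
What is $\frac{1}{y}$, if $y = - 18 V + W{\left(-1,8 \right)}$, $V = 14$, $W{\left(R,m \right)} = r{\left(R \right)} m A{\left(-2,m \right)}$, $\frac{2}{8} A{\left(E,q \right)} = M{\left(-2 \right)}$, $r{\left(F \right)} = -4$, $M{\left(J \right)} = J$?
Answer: $\frac{1}{4} \approx 0.25$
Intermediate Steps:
$A{\left(E,q \right)} = -8$ ($A{\left(E,q \right)} = 4 \left(-2\right) = -8$)
$W{\left(R,m \right)} = 32 m$ ($W{\left(R,m \right)} = - 4 m \left(-8\right) = 32 m$)
$y = 4$ ($y = \left(-18\right) 14 + 32 \cdot 8 = -252 + 256 = 4$)
$\frac{1}{y} = \frac{1}{4}$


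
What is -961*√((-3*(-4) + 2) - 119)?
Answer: -961*I*√105 ≈ -9847.3*I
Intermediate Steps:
-961*√((-3*(-4) + 2) - 119) = -961*√((12 + 2) - 119) = -961*√(14 - 119) = -961*I*√105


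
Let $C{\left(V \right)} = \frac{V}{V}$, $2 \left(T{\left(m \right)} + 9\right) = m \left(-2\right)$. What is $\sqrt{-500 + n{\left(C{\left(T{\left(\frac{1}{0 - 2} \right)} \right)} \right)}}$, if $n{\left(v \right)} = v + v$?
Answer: $i \sqrt{498} \approx 22.316 i$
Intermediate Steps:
$T{\left(m \right)} = -9 - m$ ($T{\left(m \right)} = -9 + \frac{m \left(-2\right)}{2} = -9 + \frac{\left(-2\right) m}{2} = -9 - m$)
$C{\left(V \right)} = 1$
$n{\left(v \right)} = 2 v$
$\sqrt{-500 + n{\left(C{\left(T{\left(\frac{1}{0 - 2} \right)} \right)} \right)}} = \sqrt{-500 + 2 \cdot 1} = \sqrt{-500 + 2} = \sqrt{-498} = i \sqrt{498}$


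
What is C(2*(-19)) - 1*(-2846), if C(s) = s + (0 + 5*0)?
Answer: 2808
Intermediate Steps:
C(s) = s (C(s) = s + (0 + 0) = s + 0 = s)
C(2*(-19)) - 1*(-2846) = 2*(-19) - 1*(-2846) = -38 + 2846 = 2808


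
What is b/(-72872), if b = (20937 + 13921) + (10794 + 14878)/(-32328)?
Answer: -140857969/294475752 ≈ -0.47833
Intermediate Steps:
b = 140857969/4041 (b = 34858 + 25672*(-1/32328) = 34858 - 3209/4041 = 140857969/4041 ≈ 34857.)
b/(-72872) = (140857969/4041)/(-72872) = (140857969/4041)*(-1/72872) = -140857969/294475752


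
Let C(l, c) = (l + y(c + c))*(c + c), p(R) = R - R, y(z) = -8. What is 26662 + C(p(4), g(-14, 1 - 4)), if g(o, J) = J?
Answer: 26710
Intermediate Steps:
p(R) = 0
C(l, c) = 2*c*(-8 + l) (C(l, c) = (l - 8)*(c + c) = (-8 + l)*(2*c) = 2*c*(-8 + l))
26662 + C(p(4), g(-14, 1 - 4)) = 26662 + 2*(1 - 4)*(-8 + 0) = 26662 + 2*(-3)*(-8) = 26662 + 48 = 26710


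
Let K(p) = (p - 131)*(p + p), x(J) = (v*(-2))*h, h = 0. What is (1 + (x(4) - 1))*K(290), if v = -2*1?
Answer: 0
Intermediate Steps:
v = -2
x(J) = 0 (x(J) = -2*(-2)*0 = 4*0 = 0)
K(p) = 2*p*(-131 + p) (K(p) = (-131 + p)*(2*p) = 2*p*(-131 + p))
(1 + (x(4) - 1))*K(290) = (1 + (0 - 1))*(2*290*(-131 + 290)) = (1 - 1)*(2*290*159) = 0*92220 = 0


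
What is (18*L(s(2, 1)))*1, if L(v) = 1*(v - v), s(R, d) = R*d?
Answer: 0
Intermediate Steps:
L(v) = 0 (L(v) = 1*0 = 0)
(18*L(s(2, 1)))*1 = (18*0)*1 = 0*1 = 0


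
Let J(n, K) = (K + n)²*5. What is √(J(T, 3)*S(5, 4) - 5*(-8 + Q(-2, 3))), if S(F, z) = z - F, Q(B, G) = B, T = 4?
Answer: I*√195 ≈ 13.964*I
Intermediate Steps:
J(n, K) = 5*(K + n)²
√(J(T, 3)*S(5, 4) - 5*(-8 + Q(-2, 3))) = √((5*(3 + 4)²)*(4 - 1*5) - 5*(-8 - 2)) = √((5*7²)*(4 - 5) - 5*(-10)) = √((5*49)*(-1) + 50) = √(245*(-1) + 50) = √(-245 + 50) = √(-195) = I*√195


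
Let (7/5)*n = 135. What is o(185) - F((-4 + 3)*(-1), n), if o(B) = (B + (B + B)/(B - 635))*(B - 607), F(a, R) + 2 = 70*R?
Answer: -3801196/45 ≈ -84471.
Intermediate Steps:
n = 675/7 (n = (5/7)*135 = 675/7 ≈ 96.429)
F(a, R) = -2 + 70*R
o(B) = (-607 + B)*(B + 2*B/(-635 + B)) (o(B) = (B + (2*B)/(-635 + B))*(-607 + B) = (B + 2*B/(-635 + B))*(-607 + B) = (-607 + B)*(B + 2*B/(-635 + B)))
o(185) - F((-4 + 3)*(-1), n) = 185*(384231 + 185**2 - 1240*185)/(-635 + 185) - (-2 + 70*(675/7)) = 185*(384231 + 34225 - 229400)/(-450) - (-2 + 6750) = 185*(-1/450)*189056 - 1*6748 = -3497536/45 - 6748 = -3801196/45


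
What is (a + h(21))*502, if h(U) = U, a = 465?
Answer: 243972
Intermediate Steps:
(a + h(21))*502 = (465 + 21)*502 = 486*502 = 243972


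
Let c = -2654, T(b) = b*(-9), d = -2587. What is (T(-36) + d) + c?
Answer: -4917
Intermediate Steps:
T(b) = -9*b
(T(-36) + d) + c = (-9*(-36) - 2587) - 2654 = (324 - 2587) - 2654 = -2263 - 2654 = -4917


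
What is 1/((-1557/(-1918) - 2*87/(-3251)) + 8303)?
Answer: 6235418/51778071193 ≈ 0.00012043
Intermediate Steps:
1/((-1557/(-1918) - 2*87/(-3251)) + 8303) = 1/((-1557*(-1/1918) - 174*(-1/3251)) + 8303) = 1/((1557/1918 + 174/3251) + 8303) = 1/(5395539/6235418 + 8303) = 1/(51778071193/6235418) = 6235418/51778071193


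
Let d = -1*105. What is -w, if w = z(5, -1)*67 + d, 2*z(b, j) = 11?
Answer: -527/2 ≈ -263.50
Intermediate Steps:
d = -105
z(b, j) = 11/2 (z(b, j) = (½)*11 = 11/2)
w = 527/2 (w = (11/2)*67 - 105 = 737/2 - 105 = 527/2 ≈ 263.50)
-w = -1*527/2 = -527/2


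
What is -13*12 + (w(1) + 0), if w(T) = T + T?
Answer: -154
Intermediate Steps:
w(T) = 2*T
-13*12 + (w(1) + 0) = -13*12 + (2*1 + 0) = -156 + (2 + 0) = -156 + 2 = -154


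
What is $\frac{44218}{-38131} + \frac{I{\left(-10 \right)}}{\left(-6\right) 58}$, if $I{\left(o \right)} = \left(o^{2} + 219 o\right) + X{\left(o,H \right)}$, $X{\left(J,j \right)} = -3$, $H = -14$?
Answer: $\frac{64420319}{13269588} \approx 4.8547$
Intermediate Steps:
$I{\left(o \right)} = -3 + o^{2} + 219 o$ ($I{\left(o \right)} = \left(o^{2} + 219 o\right) - 3 = -3 + o^{2} + 219 o$)
$\frac{44218}{-38131} + \frac{I{\left(-10 \right)}}{\left(-6\right) 58} = \frac{44218}{-38131} + \frac{-3 + \left(-10\right)^{2} + 219 \left(-10\right)}{\left(-6\right) 58} = 44218 \left(- \frac{1}{38131}\right) + \frac{-3 + 100 - 2190}{-348} = - \frac{44218}{38131} - - \frac{2093}{348} = - \frac{44218}{38131} + \frac{2093}{348} = \frac{64420319}{13269588}$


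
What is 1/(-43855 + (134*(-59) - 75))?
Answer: -1/51836 ≈ -1.9292e-5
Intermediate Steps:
1/(-43855 + (134*(-59) - 75)) = 1/(-43855 + (-7906 - 75)) = 1/(-43855 - 7981) = 1/(-51836) = -1/51836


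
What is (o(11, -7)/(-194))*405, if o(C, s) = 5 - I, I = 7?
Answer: 405/97 ≈ 4.1753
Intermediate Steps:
o(C, s) = -2 (o(C, s) = 5 - 1*7 = 5 - 7 = -2)
(o(11, -7)/(-194))*405 = -2/(-194)*405 = -2*(-1/194)*405 = (1/97)*405 = 405/97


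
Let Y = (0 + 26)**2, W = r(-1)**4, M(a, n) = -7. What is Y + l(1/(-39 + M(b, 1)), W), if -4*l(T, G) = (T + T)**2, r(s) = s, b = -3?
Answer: 1430415/2116 ≈ 676.00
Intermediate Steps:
W = 1 (W = (-1)**4 = 1)
Y = 676 (Y = 26**2 = 676)
l(T, G) = -T**2 (l(T, G) = -(T + T)**2/4 = -4*T**2/4 = -T**2)
Y + l(1/(-39 + M(b, 1)), W) = 676 - (1/(-39 - 7))**2 = 676 - (1/(-46))**2 = 676 - (-1/46)**2 = 676 - 1*1/2116 = 676 - 1/2116 = 1430415/2116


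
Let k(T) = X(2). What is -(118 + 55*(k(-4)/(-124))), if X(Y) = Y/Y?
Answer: -14577/124 ≈ -117.56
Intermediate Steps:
X(Y) = 1
k(T) = 1
-(118 + 55*(k(-4)/(-124))) = -(118 + 55*(1/(-124))) = -(118 + 55*(1*(-1/124))) = -(118 + 55*(-1/124)) = -(118 - 55/124) = -1*14577/124 = -14577/124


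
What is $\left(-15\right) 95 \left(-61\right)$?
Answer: $86925$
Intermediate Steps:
$\left(-15\right) 95 \left(-61\right) = \left(-1425\right) \left(-61\right) = 86925$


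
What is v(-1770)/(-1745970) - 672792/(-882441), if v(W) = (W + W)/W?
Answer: 65259604631/85595306265 ≈ 0.76242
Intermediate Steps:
v(W) = 2 (v(W) = (2*W)/W = 2)
v(-1770)/(-1745970) - 672792/(-882441) = 2/(-1745970) - 672792/(-882441) = 2*(-1/1745970) - 672792*(-1/882441) = -1/872985 + 224264/294147 = 65259604631/85595306265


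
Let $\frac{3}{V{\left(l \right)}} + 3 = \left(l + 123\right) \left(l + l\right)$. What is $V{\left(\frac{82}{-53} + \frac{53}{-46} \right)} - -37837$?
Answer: $\frac{73368847495397}{1939076999} \approx 37837.0$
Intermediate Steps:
$V{\left(l \right)} = \frac{3}{-3 + 2 l \left(123 + l\right)}$ ($V{\left(l \right)} = \frac{3}{-3 + \left(l + 123\right) \left(l + l\right)} = \frac{3}{-3 + \left(123 + l\right) 2 l} = \frac{3}{-3 + 2 l \left(123 + l\right)}$)
$V{\left(\frac{82}{-53} + \frac{53}{-46} \right)} - -37837 = \frac{3}{-3 + 2 \left(\frac{82}{-53} + \frac{53}{-46}\right)^{2} + 246 \left(\frac{82}{-53} + \frac{53}{-46}\right)} - -37837 = \frac{3}{-3 + 2 \left(82 \left(- \frac{1}{53}\right) + 53 \left(- \frac{1}{46}\right)\right)^{2} + 246 \left(82 \left(- \frac{1}{53}\right) + 53 \left(- \frac{1}{46}\right)\right)} + 37837 = \frac{3}{-3 + 2 \left(- \frac{82}{53} - \frac{53}{46}\right)^{2} + 246 \left(- \frac{82}{53} - \frac{53}{46}\right)} + 37837 = \frac{3}{-3 + 2 \left(- \frac{6581}{2438}\right)^{2} + 246 \left(- \frac{6581}{2438}\right)} + 37837 = \frac{3}{-3 + 2 \cdot \frac{43309561}{5943844} - \frac{809463}{1219}} + 37837 = \frac{3}{-3 + \frac{43309561}{2971922} - \frac{809463}{1219}} + 37837 = \frac{3}{- \frac{1939076999}{2971922}} + 37837 = 3 \left(- \frac{2971922}{1939076999}\right) + 37837 = - \frac{8915766}{1939076999} + 37837 = \frac{73368847495397}{1939076999}$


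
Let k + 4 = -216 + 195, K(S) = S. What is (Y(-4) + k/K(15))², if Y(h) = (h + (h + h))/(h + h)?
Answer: 1/36 ≈ 0.027778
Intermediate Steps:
k = -25 (k = -4 + (-216 + 195) = -4 - 21 = -25)
Y(h) = 3/2 (Y(h) = (h + 2*h)/((2*h)) = (3*h)*(1/(2*h)) = 3/2)
(Y(-4) + k/K(15))² = (3/2 - 25/15)² = (3/2 - 25*1/15)² = (3/2 - 5/3)² = (-⅙)² = 1/36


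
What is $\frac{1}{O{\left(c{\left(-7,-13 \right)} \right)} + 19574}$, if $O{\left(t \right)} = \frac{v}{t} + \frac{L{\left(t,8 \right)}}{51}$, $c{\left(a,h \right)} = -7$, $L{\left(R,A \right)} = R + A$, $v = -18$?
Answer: $\frac{357}{6988843} \approx 5.1081 \cdot 10^{-5}$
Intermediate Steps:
$L{\left(R,A \right)} = A + R$
$O{\left(t \right)} = \frac{8}{51} - \frac{18}{t} + \frac{t}{51}$ ($O{\left(t \right)} = - \frac{18}{t} + \frac{8 + t}{51} = - \frac{18}{t} + \left(8 + t\right) \frac{1}{51} = - \frac{18}{t} + \left(\frac{8}{51} + \frac{t}{51}\right) = \frac{8}{51} - \frac{18}{t} + \frac{t}{51}$)
$\frac{1}{O{\left(c{\left(-7,-13 \right)} \right)} + 19574} = \frac{1}{\frac{-918 - 7 \left(8 - 7\right)}{51 \left(-7\right)} + 19574} = \frac{1}{\frac{1}{51} \left(- \frac{1}{7}\right) \left(-918 - 7\right) + 19574} = \frac{1}{\frac{1}{51} \left(- \frac{1}{7}\right) \left(-925\right) + 19574} = \frac{1}{\frac{925}{357} + 19574} = \frac{1}{\frac{6988843}{357}} = \frac{357}{6988843}$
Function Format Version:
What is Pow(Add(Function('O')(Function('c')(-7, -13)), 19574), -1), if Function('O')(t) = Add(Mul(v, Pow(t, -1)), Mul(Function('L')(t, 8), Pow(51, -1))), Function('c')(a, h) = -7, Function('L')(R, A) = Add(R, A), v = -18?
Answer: Rational(357, 6988843) ≈ 5.1081e-5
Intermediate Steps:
Function('L')(R, A) = Add(A, R)
Function('O')(t) = Add(Rational(8, 51), Mul(-18, Pow(t, -1)), Mul(Rational(1, 51), t)) (Function('O')(t) = Add(Mul(-18, Pow(t, -1)), Mul(Add(8, t), Pow(51, -1))) = Add(Mul(-18, Pow(t, -1)), Mul(Add(8, t), Rational(1, 51))) = Add(Mul(-18, Pow(t, -1)), Add(Rational(8, 51), Mul(Rational(1, 51), t))) = Add(Rational(8, 51), Mul(-18, Pow(t, -1)), Mul(Rational(1, 51), t)))
Pow(Add(Function('O')(Function('c')(-7, -13)), 19574), -1) = Pow(Add(Mul(Rational(1, 51), Pow(-7, -1), Add(-918, Mul(-7, Add(8, -7)))), 19574), -1) = Pow(Add(Mul(Rational(1, 51), Rational(-1, 7), Add(-918, Mul(-7, 1))), 19574), -1) = Pow(Add(Mul(Rational(1, 51), Rational(-1, 7), Add(-918, -7)), 19574), -1) = Pow(Add(Mul(Rational(1, 51), Rational(-1, 7), -925), 19574), -1) = Pow(Add(Rational(925, 357), 19574), -1) = Pow(Rational(6988843, 357), -1) = Rational(357, 6988843)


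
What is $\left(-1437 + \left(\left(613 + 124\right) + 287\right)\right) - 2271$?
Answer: $-2684$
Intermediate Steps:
$\left(-1437 + \left(\left(613 + 124\right) + 287\right)\right) - 2271 = \left(-1437 + \left(737 + 287\right)\right) - 2271 = \left(-1437 + 1024\right) - 2271 = -413 - 2271 = -2684$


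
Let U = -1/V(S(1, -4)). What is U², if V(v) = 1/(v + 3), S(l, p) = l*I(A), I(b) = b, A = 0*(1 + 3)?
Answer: 9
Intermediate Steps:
A = 0 (A = 0*4 = 0)
S(l, p) = 0 (S(l, p) = l*0 = 0)
V(v) = 1/(3 + v)
U = -3 (U = -1/(1/(3 + 0)) = -1/(1/3) = -1/⅓ = -1*3 = -3)
U² = (-3)² = 9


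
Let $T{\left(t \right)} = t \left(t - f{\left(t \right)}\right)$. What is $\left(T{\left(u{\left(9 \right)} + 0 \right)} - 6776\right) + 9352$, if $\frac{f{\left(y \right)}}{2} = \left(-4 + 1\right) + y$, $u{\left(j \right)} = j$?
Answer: $2549$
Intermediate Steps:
$f{\left(y \right)} = -6 + 2 y$ ($f{\left(y \right)} = 2 \left(\left(-4 + 1\right) + y\right) = 2 \left(-3 + y\right) = -6 + 2 y$)
$T{\left(t \right)} = t \left(6 - t\right)$ ($T{\left(t \right)} = t \left(t - \left(-6 + 2 t\right)\right) = t \left(6 - t\right)$)
$\left(T{\left(u{\left(9 \right)} + 0 \right)} - 6776\right) + 9352 = \left(\left(9 + 0\right) \left(6 - \left(9 + 0\right)\right) - 6776\right) + 9352 = \left(9 \left(6 - 9\right) - 6776\right) + 9352 = \left(9 \left(-3\right) - 6776\right) + 9352 = \left(-27 - 6776\right) + 9352 = -6803 + 9352 = 2549$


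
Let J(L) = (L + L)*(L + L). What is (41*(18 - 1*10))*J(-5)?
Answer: 32800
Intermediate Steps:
J(L) = 4*L² (J(L) = (2*L)*(2*L) = 4*L²)
(41*(18 - 1*10))*J(-5) = (41*(18 - 1*10))*(4*(-5)²) = (41*(18 - 10))*(4*25) = (41*8)*100 = 328*100 = 32800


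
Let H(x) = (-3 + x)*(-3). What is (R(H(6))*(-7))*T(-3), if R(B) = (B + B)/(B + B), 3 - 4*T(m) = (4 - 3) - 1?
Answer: -21/4 ≈ -5.2500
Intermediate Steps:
T(m) = ¾ (T(m) = ¾ - ((4 - 3) - 1)/4 = ¾ - (1 - 1)/4 = ¾ - ¼*0 = ¾ + 0 = ¾)
H(x) = 9 - 3*x
R(B) = 1 (R(B) = (2*B)/((2*B)) = (2*B)*(1/(2*B)) = 1)
(R(H(6))*(-7))*T(-3) = (1*(-7))*(¾) = -7*¾ = -21/4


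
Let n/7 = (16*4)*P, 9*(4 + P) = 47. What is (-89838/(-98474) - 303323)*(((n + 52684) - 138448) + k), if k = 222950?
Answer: -18513046345166464/443133 ≈ -4.1778e+10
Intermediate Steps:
P = 11/9 (P = -4 + (1/9)*47 = -4 + 47/9 = 11/9 ≈ 1.2222)
n = 4928/9 (n = 7*((16*4)*(11/9)) = 7*(64*(11/9)) = 7*(704/9) = 4928/9 ≈ 547.56)
(-89838/(-98474) - 303323)*(((n + 52684) - 138448) + k) = (-89838/(-98474) - 303323)*(((4928/9 + 52684) - 138448) + 222950) = (-89838*(-1/98474) - 303323)*((479084/9 - 138448) + 222950) = (44919/49237 - 303323)*(-766948/9 + 222950) = -14934669632/49237*1239602/9 = -18513046345166464/443133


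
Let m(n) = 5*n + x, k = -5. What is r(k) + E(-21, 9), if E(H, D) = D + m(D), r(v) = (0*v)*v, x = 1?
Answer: 55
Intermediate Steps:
m(n) = 1 + 5*n (m(n) = 5*n + 1 = 1 + 5*n)
r(v) = 0 (r(v) = 0*v = 0)
E(H, D) = 1 + 6*D (E(H, D) = D + (1 + 5*D) = 1 + 6*D)
r(k) + E(-21, 9) = 0 + (1 + 6*9) = 0 + (1 + 54) = 0 + 55 = 55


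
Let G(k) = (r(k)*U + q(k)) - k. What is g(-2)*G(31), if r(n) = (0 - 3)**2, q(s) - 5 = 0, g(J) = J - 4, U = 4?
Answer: -60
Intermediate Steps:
g(J) = -4 + J
q(s) = 5 (q(s) = 5 + 0 = 5)
r(n) = 9 (r(n) = (-3)**2 = 9)
G(k) = 41 - k (G(k) = (9*4 + 5) - k = (36 + 5) - k = 41 - k)
g(-2)*G(31) = (-4 - 2)*(41 - 1*31) = -6*(41 - 31) = -6*10 = -60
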